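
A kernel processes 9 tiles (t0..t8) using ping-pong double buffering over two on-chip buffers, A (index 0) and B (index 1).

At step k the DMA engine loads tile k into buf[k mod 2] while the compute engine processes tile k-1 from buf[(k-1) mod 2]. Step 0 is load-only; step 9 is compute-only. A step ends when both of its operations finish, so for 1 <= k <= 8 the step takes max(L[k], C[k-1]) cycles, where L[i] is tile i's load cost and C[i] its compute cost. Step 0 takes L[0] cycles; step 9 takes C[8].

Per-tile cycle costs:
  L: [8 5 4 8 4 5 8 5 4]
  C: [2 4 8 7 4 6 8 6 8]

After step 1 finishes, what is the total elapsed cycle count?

step 0: L[0]=8 → dur=8, Σ=8 | A=load:t0 B=idle [load-only]
step 1: L[1]=5 C[0]=2 → dur=5, Σ=13 | A=compute:t0 B=load:t1 [load-bound]
step 2: L[2]=4 C[1]=4 → dur=4, Σ=17 | A=load:t2 B=compute:t1 [tied]
step 3: L[3]=8 C[2]=8 → dur=8, Σ=25 | A=compute:t2 B=load:t3 [tied]
step 4: L[4]=4 C[3]=7 → dur=7, Σ=32 | A=load:t4 B=compute:t3 [compute-bound]
step 5: L[5]=5 C[4]=4 → dur=5, Σ=37 | A=compute:t4 B=load:t5 [load-bound]
step 6: L[6]=8 C[5]=6 → dur=8, Σ=45 | A=load:t6 B=compute:t5 [load-bound]
step 7: L[7]=5 C[6]=8 → dur=8, Σ=53 | A=compute:t6 B=load:t7 [compute-bound]
step 8: L[8]=4 C[7]=6 → dur=6, Σ=59 | A=load:t8 B=compute:t7 [compute-bound]
step 9: C[8]=8 → dur=8, Σ=67 | A=compute:t8 B=idle [compute-only]

end_cycle[1] = 13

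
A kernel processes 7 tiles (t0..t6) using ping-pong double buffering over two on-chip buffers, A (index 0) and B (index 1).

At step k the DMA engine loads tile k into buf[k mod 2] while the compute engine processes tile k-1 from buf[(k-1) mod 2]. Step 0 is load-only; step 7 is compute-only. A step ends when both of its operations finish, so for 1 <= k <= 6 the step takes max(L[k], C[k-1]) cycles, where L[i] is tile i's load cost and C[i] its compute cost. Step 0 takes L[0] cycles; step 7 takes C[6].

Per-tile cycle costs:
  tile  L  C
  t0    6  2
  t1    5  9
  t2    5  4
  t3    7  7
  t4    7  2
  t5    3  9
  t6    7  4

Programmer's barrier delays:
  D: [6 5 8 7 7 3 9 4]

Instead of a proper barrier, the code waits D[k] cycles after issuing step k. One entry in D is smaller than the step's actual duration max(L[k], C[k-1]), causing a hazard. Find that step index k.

hazard at step 2

[0] required=L[0]=6=6 vs D=6 ok
[1] required=max(L[1]=5,C[0]=2)=5 vs D=5 ok
[2] required=max(L[2]=5,C[1]=9)=9 vs D=8 SHORT
[3] required=max(L[3]=7,C[2]=4)=7 vs D=7 ok
[4] required=max(L[4]=7,C[3]=7)=7 vs D=7 ok
[5] required=max(L[5]=3,C[4]=2)=3 vs D=3 ok
[6] required=max(L[6]=7,C[5]=9)=9 vs D=9 ok
[7] required=C[6]=4=4 vs D=4 ok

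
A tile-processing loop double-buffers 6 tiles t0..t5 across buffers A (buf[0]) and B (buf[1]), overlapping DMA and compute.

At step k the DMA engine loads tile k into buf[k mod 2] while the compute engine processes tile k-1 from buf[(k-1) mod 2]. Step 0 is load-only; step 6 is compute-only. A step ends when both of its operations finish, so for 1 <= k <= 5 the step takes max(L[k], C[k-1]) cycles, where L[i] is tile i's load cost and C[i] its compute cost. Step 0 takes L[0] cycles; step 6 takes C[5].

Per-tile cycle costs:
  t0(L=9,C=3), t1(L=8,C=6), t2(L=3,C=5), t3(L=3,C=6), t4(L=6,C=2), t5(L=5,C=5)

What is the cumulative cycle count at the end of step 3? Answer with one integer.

end_cycle[3] = 28

[0] DMA t0→A (9c) ∥ CU idle ⇒ 9c, clock 9
[1] DMA t1→B (8c) ∥ CU A:t0 (3c) ⇒ 8c, clock 17
[2] DMA t2→A (3c) ∥ CU B:t1 (6c) ⇒ 6c, clock 23
[3] DMA t3→B (3c) ∥ CU A:t2 (5c) ⇒ 5c, clock 28
[4] DMA t4→A (6c) ∥ CU B:t3 (6c) ⇒ 6c, clock 34
[5] DMA t5→B (5c) ∥ CU A:t4 (2c) ⇒ 5c, clock 39
[6] DMA idle ∥ CU B:t5 (5c) ⇒ 5c, clock 44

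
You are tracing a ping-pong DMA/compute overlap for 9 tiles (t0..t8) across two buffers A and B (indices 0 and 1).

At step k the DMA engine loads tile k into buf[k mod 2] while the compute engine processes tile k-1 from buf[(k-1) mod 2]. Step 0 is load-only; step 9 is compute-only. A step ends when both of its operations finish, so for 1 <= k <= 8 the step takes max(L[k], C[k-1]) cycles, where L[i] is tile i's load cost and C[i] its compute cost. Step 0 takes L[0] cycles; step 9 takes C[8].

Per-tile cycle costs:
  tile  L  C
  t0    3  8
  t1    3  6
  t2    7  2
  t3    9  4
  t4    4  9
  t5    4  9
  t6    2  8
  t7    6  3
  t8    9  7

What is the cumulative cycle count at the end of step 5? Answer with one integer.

k=0 load=t0/3c comp=- wait=3 total=3
k=1 load=t1/3c comp=t0/8c wait=8 total=11
k=2 load=t2/7c comp=t1/6c wait=7 total=18
k=3 load=t3/9c comp=t2/2c wait=9 total=27
k=4 load=t4/4c comp=t3/4c wait=4 total=31
k=5 load=t5/4c comp=t4/9c wait=9 total=40
k=6 load=t6/2c comp=t5/9c wait=9 total=49
k=7 load=t7/6c comp=t6/8c wait=8 total=57
k=8 load=t8/9c comp=t7/3c wait=9 total=66
k=9 load=- comp=t8/7c wait=7 total=73

end_cycle[5] = 40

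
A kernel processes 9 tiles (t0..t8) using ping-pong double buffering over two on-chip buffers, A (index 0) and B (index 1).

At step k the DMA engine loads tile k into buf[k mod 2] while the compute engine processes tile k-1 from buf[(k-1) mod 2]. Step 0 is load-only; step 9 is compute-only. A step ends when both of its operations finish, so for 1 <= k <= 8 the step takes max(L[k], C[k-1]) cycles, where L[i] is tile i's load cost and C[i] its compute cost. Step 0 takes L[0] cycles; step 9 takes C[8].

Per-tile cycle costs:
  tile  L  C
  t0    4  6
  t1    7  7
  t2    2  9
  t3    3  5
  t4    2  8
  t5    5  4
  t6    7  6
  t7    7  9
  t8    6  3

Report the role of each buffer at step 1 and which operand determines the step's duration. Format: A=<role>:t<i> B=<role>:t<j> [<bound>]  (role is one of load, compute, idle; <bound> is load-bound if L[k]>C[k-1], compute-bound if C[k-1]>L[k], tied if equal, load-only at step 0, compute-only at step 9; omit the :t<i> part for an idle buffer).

[0] DMA t0→A (4c) ∥ CU idle ⇒ 4c, clock 4
[1] DMA t1→B (7c) ∥ CU A:t0 (6c) ⇒ 7c, clock 11
[2] DMA t2→A (2c) ∥ CU B:t1 (7c) ⇒ 7c, clock 18
[3] DMA t3→B (3c) ∥ CU A:t2 (9c) ⇒ 9c, clock 27
[4] DMA t4→A (2c) ∥ CU B:t3 (5c) ⇒ 5c, clock 32
[5] DMA t5→B (5c) ∥ CU A:t4 (8c) ⇒ 8c, clock 40
[6] DMA t6→A (7c) ∥ CU B:t5 (4c) ⇒ 7c, clock 47
[7] DMA t7→B (7c) ∥ CU A:t6 (6c) ⇒ 7c, clock 54
[8] DMA t8→A (6c) ∥ CU B:t7 (9c) ⇒ 9c, clock 63
[9] DMA idle ∥ CU A:t8 (3c) ⇒ 3c, clock 66

step 1: A=compute:t0 B=load:t1 [load-bound]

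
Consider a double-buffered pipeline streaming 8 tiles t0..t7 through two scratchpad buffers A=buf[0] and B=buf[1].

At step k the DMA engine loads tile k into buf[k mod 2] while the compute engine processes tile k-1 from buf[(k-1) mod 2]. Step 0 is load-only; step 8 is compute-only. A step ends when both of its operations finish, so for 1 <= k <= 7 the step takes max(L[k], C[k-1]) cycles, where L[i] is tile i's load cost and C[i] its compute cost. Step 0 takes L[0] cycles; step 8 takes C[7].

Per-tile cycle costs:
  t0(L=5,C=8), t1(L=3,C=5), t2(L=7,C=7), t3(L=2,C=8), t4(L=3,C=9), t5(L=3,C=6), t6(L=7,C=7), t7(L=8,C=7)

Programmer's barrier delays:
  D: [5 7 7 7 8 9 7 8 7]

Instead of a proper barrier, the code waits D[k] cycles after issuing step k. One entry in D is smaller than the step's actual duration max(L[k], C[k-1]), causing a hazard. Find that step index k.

step 0: need L[0]=5 = 5; D[0]=5 ok
step 1: need max(L[1]=3,C[0]=8) = 8; D[1]=7 SHORT
step 2: need max(L[2]=7,C[1]=5) = 7; D[2]=7 ok
step 3: need max(L[3]=2,C[2]=7) = 7; D[3]=7 ok
step 4: need max(L[4]=3,C[3]=8) = 8; D[4]=8 ok
step 5: need max(L[5]=3,C[4]=9) = 9; D[5]=9 ok
step 6: need max(L[6]=7,C[5]=6) = 7; D[6]=7 ok
step 7: need max(L[7]=8,C[6]=7) = 8; D[7]=8 ok
step 8: need C[7]=7 = 7; D[8]=7 ok

hazard at step 1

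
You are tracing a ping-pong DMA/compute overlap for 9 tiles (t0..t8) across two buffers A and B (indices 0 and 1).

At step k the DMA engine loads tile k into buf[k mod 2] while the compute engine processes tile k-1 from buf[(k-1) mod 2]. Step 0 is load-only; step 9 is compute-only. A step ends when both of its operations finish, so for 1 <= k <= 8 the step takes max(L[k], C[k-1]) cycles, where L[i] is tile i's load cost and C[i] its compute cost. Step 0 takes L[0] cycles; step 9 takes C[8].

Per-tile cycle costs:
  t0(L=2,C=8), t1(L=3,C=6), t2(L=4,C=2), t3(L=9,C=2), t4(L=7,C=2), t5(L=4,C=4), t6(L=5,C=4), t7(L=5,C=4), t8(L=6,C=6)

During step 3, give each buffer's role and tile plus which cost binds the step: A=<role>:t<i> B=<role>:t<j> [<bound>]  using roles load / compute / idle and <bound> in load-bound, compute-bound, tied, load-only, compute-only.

k=0 load=t0/2c comp=- wait=2 total=2
k=1 load=t1/3c comp=t0/8c wait=8 total=10
k=2 load=t2/4c comp=t1/6c wait=6 total=16
k=3 load=t3/9c comp=t2/2c wait=9 total=25
k=4 load=t4/7c comp=t3/2c wait=7 total=32
k=5 load=t5/4c comp=t4/2c wait=4 total=36
k=6 load=t6/5c comp=t5/4c wait=5 total=41
k=7 load=t7/5c comp=t6/4c wait=5 total=46
k=8 load=t8/6c comp=t7/4c wait=6 total=52
k=9 load=- comp=t8/6c wait=6 total=58

step 3: A=compute:t2 B=load:t3 [load-bound]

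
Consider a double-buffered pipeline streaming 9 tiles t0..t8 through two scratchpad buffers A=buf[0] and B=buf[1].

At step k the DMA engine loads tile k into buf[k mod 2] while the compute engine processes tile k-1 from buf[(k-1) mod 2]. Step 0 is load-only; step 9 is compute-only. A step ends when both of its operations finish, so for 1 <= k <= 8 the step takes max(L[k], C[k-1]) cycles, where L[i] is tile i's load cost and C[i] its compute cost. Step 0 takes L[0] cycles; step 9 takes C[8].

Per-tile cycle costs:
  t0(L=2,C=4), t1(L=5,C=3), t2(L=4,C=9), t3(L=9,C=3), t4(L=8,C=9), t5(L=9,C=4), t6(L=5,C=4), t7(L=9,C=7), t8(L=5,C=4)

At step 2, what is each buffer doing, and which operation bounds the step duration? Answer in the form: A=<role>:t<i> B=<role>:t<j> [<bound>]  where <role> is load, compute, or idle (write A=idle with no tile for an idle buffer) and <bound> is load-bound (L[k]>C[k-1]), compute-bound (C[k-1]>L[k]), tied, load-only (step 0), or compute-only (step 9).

step 0: L[0]=2 → dur=2, Σ=2 | A=load:t0 B=idle [load-only]
step 1: L[1]=5 C[0]=4 → dur=5, Σ=7 | A=compute:t0 B=load:t1 [load-bound]
step 2: L[2]=4 C[1]=3 → dur=4, Σ=11 | A=load:t2 B=compute:t1 [load-bound]
step 3: L[3]=9 C[2]=9 → dur=9, Σ=20 | A=compute:t2 B=load:t3 [tied]
step 4: L[4]=8 C[3]=3 → dur=8, Σ=28 | A=load:t4 B=compute:t3 [load-bound]
step 5: L[5]=9 C[4]=9 → dur=9, Σ=37 | A=compute:t4 B=load:t5 [tied]
step 6: L[6]=5 C[5]=4 → dur=5, Σ=42 | A=load:t6 B=compute:t5 [load-bound]
step 7: L[7]=9 C[6]=4 → dur=9, Σ=51 | A=compute:t6 B=load:t7 [load-bound]
step 8: L[8]=5 C[7]=7 → dur=7, Σ=58 | A=load:t8 B=compute:t7 [compute-bound]
step 9: C[8]=4 → dur=4, Σ=62 | A=compute:t8 B=idle [compute-only]

step 2: A=load:t2 B=compute:t1 [load-bound]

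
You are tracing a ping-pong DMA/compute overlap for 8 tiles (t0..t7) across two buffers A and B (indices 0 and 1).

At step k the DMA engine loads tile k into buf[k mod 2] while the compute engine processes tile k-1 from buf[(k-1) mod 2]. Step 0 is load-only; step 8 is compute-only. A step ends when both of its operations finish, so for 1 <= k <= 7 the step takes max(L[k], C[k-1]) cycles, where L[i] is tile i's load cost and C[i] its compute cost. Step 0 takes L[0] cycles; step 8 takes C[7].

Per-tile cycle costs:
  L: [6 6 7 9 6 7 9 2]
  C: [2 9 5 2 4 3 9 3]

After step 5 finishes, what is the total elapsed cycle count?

[0] DMA t0→A (6c) ∥ CU idle ⇒ 6c, clock 6
[1] DMA t1→B (6c) ∥ CU A:t0 (2c) ⇒ 6c, clock 12
[2] DMA t2→A (7c) ∥ CU B:t1 (9c) ⇒ 9c, clock 21
[3] DMA t3→B (9c) ∥ CU A:t2 (5c) ⇒ 9c, clock 30
[4] DMA t4→A (6c) ∥ CU B:t3 (2c) ⇒ 6c, clock 36
[5] DMA t5→B (7c) ∥ CU A:t4 (4c) ⇒ 7c, clock 43
[6] DMA t6→A (9c) ∥ CU B:t5 (3c) ⇒ 9c, clock 52
[7] DMA t7→B (2c) ∥ CU A:t6 (9c) ⇒ 9c, clock 61
[8] DMA idle ∥ CU B:t7 (3c) ⇒ 3c, clock 64

end_cycle[5] = 43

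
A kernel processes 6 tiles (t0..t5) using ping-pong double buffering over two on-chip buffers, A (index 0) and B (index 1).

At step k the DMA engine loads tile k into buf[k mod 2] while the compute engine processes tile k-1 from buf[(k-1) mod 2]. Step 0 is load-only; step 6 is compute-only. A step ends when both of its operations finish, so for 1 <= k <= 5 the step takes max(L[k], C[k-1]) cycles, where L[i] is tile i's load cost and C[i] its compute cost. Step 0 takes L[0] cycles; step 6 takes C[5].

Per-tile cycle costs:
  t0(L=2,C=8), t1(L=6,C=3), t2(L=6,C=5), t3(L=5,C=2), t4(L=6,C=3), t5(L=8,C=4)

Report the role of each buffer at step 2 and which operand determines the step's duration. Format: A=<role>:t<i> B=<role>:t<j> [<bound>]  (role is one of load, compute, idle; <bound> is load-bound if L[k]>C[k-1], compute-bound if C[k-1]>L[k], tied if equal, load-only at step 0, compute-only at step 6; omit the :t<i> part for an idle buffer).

step 2: A=load:t2 B=compute:t1 [load-bound]

k=0 load=t0/2c comp=- wait=2 total=2
k=1 load=t1/6c comp=t0/8c wait=8 total=10
k=2 load=t2/6c comp=t1/3c wait=6 total=16
k=3 load=t3/5c comp=t2/5c wait=5 total=21
k=4 load=t4/6c comp=t3/2c wait=6 total=27
k=5 load=t5/8c comp=t4/3c wait=8 total=35
k=6 load=- comp=t5/4c wait=4 total=39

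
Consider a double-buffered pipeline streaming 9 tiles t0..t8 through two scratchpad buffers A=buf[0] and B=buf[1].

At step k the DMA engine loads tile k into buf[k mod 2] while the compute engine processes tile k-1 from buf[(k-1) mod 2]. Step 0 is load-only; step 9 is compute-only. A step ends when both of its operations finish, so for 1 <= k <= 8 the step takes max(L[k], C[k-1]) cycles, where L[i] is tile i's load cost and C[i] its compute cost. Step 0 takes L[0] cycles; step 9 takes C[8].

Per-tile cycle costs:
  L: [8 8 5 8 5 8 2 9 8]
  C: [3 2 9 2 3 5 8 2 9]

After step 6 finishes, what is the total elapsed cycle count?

end_cycle[6] = 48

[0] DMA t0→A (8c) ∥ CU idle ⇒ 8c, clock 8
[1] DMA t1→B (8c) ∥ CU A:t0 (3c) ⇒ 8c, clock 16
[2] DMA t2→A (5c) ∥ CU B:t1 (2c) ⇒ 5c, clock 21
[3] DMA t3→B (8c) ∥ CU A:t2 (9c) ⇒ 9c, clock 30
[4] DMA t4→A (5c) ∥ CU B:t3 (2c) ⇒ 5c, clock 35
[5] DMA t5→B (8c) ∥ CU A:t4 (3c) ⇒ 8c, clock 43
[6] DMA t6→A (2c) ∥ CU B:t5 (5c) ⇒ 5c, clock 48
[7] DMA t7→B (9c) ∥ CU A:t6 (8c) ⇒ 9c, clock 57
[8] DMA t8→A (8c) ∥ CU B:t7 (2c) ⇒ 8c, clock 65
[9] DMA idle ∥ CU A:t8 (9c) ⇒ 9c, clock 74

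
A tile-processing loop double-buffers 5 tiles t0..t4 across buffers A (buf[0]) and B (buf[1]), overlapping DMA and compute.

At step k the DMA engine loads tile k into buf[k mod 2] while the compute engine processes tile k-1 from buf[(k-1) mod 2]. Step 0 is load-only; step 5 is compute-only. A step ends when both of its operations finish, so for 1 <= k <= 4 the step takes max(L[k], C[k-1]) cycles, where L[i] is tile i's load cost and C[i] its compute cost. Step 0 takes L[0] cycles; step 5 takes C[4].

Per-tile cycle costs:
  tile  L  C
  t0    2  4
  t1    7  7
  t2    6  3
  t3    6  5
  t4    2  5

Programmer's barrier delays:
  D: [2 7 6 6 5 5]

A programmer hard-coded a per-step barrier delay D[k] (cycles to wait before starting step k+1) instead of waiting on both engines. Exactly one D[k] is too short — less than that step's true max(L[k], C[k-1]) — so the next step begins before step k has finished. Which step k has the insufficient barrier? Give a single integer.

[0] required=L[0]=2=2 vs D=2 ok
[1] required=max(L[1]=7,C[0]=4)=7 vs D=7 ok
[2] required=max(L[2]=6,C[1]=7)=7 vs D=6 SHORT
[3] required=max(L[3]=6,C[2]=3)=6 vs D=6 ok
[4] required=max(L[4]=2,C[3]=5)=5 vs D=5 ok
[5] required=C[4]=5=5 vs D=5 ok

hazard at step 2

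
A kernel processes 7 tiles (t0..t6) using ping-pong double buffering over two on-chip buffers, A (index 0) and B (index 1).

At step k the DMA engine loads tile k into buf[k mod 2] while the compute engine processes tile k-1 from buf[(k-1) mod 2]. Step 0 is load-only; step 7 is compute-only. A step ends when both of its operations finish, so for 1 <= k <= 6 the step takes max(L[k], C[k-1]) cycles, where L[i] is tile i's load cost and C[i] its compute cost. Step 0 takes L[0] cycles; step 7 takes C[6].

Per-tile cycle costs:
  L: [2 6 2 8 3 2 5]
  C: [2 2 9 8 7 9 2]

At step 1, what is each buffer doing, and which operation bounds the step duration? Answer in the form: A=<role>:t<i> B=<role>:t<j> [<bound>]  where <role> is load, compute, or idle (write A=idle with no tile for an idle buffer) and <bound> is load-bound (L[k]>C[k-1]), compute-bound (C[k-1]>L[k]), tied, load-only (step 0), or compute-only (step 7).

  0. 2=2c; end=2; A:t0 B:-
  1. max(6,2)=6c; end=8; A:t0 B:t1
  2. max(2,2)=2c; end=10; A:t2 B:t1
  3. max(8,9)=9c; end=19; A:t2 B:t3
  4. max(3,8)=8c; end=27; A:t4 B:t3
  5. max(2,7)=7c; end=34; A:t4 B:t5
  6. max(5,9)=9c; end=43; A:t6 B:t5
  7. 2=2c; end=45; A:t6 B:t5

step 1: A=compute:t0 B=load:t1 [load-bound]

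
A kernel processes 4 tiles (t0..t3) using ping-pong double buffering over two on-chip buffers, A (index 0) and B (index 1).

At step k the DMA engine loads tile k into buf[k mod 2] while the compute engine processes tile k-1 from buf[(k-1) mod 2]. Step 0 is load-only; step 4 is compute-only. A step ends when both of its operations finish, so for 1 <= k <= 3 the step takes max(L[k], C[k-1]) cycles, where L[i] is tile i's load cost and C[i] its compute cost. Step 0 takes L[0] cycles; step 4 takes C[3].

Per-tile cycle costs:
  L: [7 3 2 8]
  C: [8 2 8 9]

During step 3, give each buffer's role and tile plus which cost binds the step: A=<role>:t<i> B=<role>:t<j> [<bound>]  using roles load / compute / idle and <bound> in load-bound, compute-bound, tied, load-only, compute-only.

step 0: L[0]=7 → dur=7, Σ=7 | A=load:t0 B=idle [load-only]
step 1: L[1]=3 C[0]=8 → dur=8, Σ=15 | A=compute:t0 B=load:t1 [compute-bound]
step 2: L[2]=2 C[1]=2 → dur=2, Σ=17 | A=load:t2 B=compute:t1 [tied]
step 3: L[3]=8 C[2]=8 → dur=8, Σ=25 | A=compute:t2 B=load:t3 [tied]
step 4: C[3]=9 → dur=9, Σ=34 | A=idle B=compute:t3 [compute-only]

step 3: A=compute:t2 B=load:t3 [tied]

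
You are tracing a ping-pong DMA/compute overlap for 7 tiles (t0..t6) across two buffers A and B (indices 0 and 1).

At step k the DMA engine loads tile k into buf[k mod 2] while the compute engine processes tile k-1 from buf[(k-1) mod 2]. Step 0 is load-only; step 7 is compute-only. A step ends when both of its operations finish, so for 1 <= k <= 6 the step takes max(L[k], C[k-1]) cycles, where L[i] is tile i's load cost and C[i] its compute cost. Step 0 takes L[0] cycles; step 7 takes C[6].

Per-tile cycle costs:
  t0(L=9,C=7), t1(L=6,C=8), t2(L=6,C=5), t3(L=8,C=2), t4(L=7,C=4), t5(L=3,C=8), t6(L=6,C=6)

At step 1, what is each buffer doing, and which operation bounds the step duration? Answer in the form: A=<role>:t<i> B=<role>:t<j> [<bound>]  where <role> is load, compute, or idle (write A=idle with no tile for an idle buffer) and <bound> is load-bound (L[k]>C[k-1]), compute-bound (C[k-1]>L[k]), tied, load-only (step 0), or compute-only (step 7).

step 1: A=compute:t0 B=load:t1 [compute-bound]

step 0: L[0]=9 → dur=9, Σ=9 | A=load:t0 B=idle [load-only]
step 1: L[1]=6 C[0]=7 → dur=7, Σ=16 | A=compute:t0 B=load:t1 [compute-bound]
step 2: L[2]=6 C[1]=8 → dur=8, Σ=24 | A=load:t2 B=compute:t1 [compute-bound]
step 3: L[3]=8 C[2]=5 → dur=8, Σ=32 | A=compute:t2 B=load:t3 [load-bound]
step 4: L[4]=7 C[3]=2 → dur=7, Σ=39 | A=load:t4 B=compute:t3 [load-bound]
step 5: L[5]=3 C[4]=4 → dur=4, Σ=43 | A=compute:t4 B=load:t5 [compute-bound]
step 6: L[6]=6 C[5]=8 → dur=8, Σ=51 | A=load:t6 B=compute:t5 [compute-bound]
step 7: C[6]=6 → dur=6, Σ=57 | A=compute:t6 B=idle [compute-only]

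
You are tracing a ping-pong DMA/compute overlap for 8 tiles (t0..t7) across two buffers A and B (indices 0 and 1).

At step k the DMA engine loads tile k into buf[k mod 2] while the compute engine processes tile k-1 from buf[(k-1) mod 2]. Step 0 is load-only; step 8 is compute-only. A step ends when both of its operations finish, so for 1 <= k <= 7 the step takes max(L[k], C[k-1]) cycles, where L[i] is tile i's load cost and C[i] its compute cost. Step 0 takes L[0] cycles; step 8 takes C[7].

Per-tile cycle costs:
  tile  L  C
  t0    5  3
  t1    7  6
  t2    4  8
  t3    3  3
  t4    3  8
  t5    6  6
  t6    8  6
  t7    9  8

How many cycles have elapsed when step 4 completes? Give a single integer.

end_cycle[4] = 29

step 0: L[0]=5 → dur=5, Σ=5 | A=load:t0 B=idle [load-only]
step 1: L[1]=7 C[0]=3 → dur=7, Σ=12 | A=compute:t0 B=load:t1 [load-bound]
step 2: L[2]=4 C[1]=6 → dur=6, Σ=18 | A=load:t2 B=compute:t1 [compute-bound]
step 3: L[3]=3 C[2]=8 → dur=8, Σ=26 | A=compute:t2 B=load:t3 [compute-bound]
step 4: L[4]=3 C[3]=3 → dur=3, Σ=29 | A=load:t4 B=compute:t3 [tied]
step 5: L[5]=6 C[4]=8 → dur=8, Σ=37 | A=compute:t4 B=load:t5 [compute-bound]
step 6: L[6]=8 C[5]=6 → dur=8, Σ=45 | A=load:t6 B=compute:t5 [load-bound]
step 7: L[7]=9 C[6]=6 → dur=9, Σ=54 | A=compute:t6 B=load:t7 [load-bound]
step 8: C[7]=8 → dur=8, Σ=62 | A=idle B=compute:t7 [compute-only]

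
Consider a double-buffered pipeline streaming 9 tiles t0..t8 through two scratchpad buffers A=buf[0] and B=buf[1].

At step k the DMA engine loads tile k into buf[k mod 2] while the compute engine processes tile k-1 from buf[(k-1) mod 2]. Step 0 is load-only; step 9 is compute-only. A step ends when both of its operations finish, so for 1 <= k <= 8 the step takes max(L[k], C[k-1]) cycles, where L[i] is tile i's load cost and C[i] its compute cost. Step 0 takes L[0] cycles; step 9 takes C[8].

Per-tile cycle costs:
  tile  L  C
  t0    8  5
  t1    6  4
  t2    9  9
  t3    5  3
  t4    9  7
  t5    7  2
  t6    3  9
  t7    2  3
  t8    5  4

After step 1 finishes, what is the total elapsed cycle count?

  0. 8=8c; end=8; A:t0 B:-
  1. max(6,5)=6c; end=14; A:t0 B:t1
  2. max(9,4)=9c; end=23; A:t2 B:t1
  3. max(5,9)=9c; end=32; A:t2 B:t3
  4. max(9,3)=9c; end=41; A:t4 B:t3
  5. max(7,7)=7c; end=48; A:t4 B:t5
  6. max(3,2)=3c; end=51; A:t6 B:t5
  7. max(2,9)=9c; end=60; A:t6 B:t7
  8. max(5,3)=5c; end=65; A:t8 B:t7
  9. 4=4c; end=69; A:t8 B:t7

end_cycle[1] = 14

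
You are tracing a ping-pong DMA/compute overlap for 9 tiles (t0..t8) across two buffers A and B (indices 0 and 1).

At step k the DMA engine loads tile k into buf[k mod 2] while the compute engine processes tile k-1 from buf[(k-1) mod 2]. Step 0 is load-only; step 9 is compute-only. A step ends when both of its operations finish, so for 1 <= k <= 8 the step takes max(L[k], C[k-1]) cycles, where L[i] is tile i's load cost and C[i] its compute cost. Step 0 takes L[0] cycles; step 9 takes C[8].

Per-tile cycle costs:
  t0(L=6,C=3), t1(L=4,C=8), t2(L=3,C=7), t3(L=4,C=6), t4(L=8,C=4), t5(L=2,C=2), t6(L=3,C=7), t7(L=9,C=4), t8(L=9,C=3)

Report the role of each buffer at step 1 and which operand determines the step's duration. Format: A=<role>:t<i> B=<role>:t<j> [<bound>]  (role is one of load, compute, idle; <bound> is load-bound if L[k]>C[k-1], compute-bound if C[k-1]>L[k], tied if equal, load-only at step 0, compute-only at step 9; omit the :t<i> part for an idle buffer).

step 1: A=compute:t0 B=load:t1 [load-bound]

[0] DMA t0→A (6c) ∥ CU idle ⇒ 6c, clock 6
[1] DMA t1→B (4c) ∥ CU A:t0 (3c) ⇒ 4c, clock 10
[2] DMA t2→A (3c) ∥ CU B:t1 (8c) ⇒ 8c, clock 18
[3] DMA t3→B (4c) ∥ CU A:t2 (7c) ⇒ 7c, clock 25
[4] DMA t4→A (8c) ∥ CU B:t3 (6c) ⇒ 8c, clock 33
[5] DMA t5→B (2c) ∥ CU A:t4 (4c) ⇒ 4c, clock 37
[6] DMA t6→A (3c) ∥ CU B:t5 (2c) ⇒ 3c, clock 40
[7] DMA t7→B (9c) ∥ CU A:t6 (7c) ⇒ 9c, clock 49
[8] DMA t8→A (9c) ∥ CU B:t7 (4c) ⇒ 9c, clock 58
[9] DMA idle ∥ CU A:t8 (3c) ⇒ 3c, clock 61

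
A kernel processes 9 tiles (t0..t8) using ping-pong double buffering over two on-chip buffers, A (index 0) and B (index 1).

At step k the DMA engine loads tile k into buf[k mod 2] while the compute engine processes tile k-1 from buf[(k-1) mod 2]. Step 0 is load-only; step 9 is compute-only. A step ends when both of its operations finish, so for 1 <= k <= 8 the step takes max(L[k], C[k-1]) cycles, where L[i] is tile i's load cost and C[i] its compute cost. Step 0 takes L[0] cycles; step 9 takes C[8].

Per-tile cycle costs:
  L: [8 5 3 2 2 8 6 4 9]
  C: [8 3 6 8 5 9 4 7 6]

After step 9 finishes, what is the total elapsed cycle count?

  0. 8=8c; end=8; A:t0 B:-
  1. max(5,8)=8c; end=16; A:t0 B:t1
  2. max(3,3)=3c; end=19; A:t2 B:t1
  3. max(2,6)=6c; end=25; A:t2 B:t3
  4. max(2,8)=8c; end=33; A:t4 B:t3
  5. max(8,5)=8c; end=41; A:t4 B:t5
  6. max(6,9)=9c; end=50; A:t6 B:t5
  7. max(4,4)=4c; end=54; A:t6 B:t7
  8. max(9,7)=9c; end=63; A:t8 B:t7
  9. 6=6c; end=69; A:t8 B:t7

end_cycle[9] = 69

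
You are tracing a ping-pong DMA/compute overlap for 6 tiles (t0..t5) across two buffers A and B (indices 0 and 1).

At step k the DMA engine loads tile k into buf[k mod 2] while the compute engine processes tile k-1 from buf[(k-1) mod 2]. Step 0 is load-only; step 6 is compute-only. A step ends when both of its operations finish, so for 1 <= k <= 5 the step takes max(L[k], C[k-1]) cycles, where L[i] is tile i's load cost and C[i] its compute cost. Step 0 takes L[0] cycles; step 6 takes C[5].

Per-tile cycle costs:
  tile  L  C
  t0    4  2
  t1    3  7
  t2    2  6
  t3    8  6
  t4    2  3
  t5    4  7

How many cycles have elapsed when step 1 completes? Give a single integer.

step 0: L[0]=4 → dur=4, Σ=4 | A=load:t0 B=idle [load-only]
step 1: L[1]=3 C[0]=2 → dur=3, Σ=7 | A=compute:t0 B=load:t1 [load-bound]
step 2: L[2]=2 C[1]=7 → dur=7, Σ=14 | A=load:t2 B=compute:t1 [compute-bound]
step 3: L[3]=8 C[2]=6 → dur=8, Σ=22 | A=compute:t2 B=load:t3 [load-bound]
step 4: L[4]=2 C[3]=6 → dur=6, Σ=28 | A=load:t4 B=compute:t3 [compute-bound]
step 5: L[5]=4 C[4]=3 → dur=4, Σ=32 | A=compute:t4 B=load:t5 [load-bound]
step 6: C[5]=7 → dur=7, Σ=39 | A=idle B=compute:t5 [compute-only]

end_cycle[1] = 7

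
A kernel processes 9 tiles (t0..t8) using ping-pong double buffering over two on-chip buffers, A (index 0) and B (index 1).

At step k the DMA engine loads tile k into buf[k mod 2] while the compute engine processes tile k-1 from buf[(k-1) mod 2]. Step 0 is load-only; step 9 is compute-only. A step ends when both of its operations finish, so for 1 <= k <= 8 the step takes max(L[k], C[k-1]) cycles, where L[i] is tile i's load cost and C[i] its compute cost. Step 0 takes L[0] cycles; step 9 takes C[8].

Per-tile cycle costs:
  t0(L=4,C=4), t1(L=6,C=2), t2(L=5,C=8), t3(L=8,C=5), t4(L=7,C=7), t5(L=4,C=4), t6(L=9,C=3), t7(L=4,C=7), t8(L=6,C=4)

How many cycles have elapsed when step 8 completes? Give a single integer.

k=0 load=t0/4c comp=- wait=4 total=4
k=1 load=t1/6c comp=t0/4c wait=6 total=10
k=2 load=t2/5c comp=t1/2c wait=5 total=15
k=3 load=t3/8c comp=t2/8c wait=8 total=23
k=4 load=t4/7c comp=t3/5c wait=7 total=30
k=5 load=t5/4c comp=t4/7c wait=7 total=37
k=6 load=t6/9c comp=t5/4c wait=9 total=46
k=7 load=t7/4c comp=t6/3c wait=4 total=50
k=8 load=t8/6c comp=t7/7c wait=7 total=57
k=9 load=- comp=t8/4c wait=4 total=61

end_cycle[8] = 57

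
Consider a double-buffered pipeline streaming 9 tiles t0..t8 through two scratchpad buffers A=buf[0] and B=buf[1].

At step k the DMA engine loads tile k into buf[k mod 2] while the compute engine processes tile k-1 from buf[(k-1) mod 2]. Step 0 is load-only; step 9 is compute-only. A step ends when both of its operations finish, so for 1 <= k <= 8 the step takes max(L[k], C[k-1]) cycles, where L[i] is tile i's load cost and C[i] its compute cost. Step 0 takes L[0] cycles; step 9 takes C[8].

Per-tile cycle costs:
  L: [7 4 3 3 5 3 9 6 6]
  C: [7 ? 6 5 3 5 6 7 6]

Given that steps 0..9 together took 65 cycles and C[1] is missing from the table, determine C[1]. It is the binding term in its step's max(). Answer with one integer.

step 0 | dur = L[0]=7 = 7
step 1 | dur = max(L[1]=4, C[0]=7) = 7
step 2 | dur = max(L[2]=3, C[1]=?) = C[1]  (unknown; binding)
step 3 | dur = max(L[3]=3, C[2]=6) = 6
step 4 | dur = max(L[4]=5, C[3]=5) = 5
step 5 | dur = max(L[5]=3, C[4]=3) = 3
step 6 | dur = max(L[6]=9, C[5]=5) = 9
step 7 | dur = max(L[7]=6, C[6]=6) = 6
step 8 | dur = max(L[8]=6, C[7]=7) = 7
step 9 | dur = C[8]=6 = 6
sum of known step durations = 56
dur[2] = total - known = 65 - 56 = 9
C[1] is the binding max in step 2, so C[1] = dur[2] = 9

C[1] = 9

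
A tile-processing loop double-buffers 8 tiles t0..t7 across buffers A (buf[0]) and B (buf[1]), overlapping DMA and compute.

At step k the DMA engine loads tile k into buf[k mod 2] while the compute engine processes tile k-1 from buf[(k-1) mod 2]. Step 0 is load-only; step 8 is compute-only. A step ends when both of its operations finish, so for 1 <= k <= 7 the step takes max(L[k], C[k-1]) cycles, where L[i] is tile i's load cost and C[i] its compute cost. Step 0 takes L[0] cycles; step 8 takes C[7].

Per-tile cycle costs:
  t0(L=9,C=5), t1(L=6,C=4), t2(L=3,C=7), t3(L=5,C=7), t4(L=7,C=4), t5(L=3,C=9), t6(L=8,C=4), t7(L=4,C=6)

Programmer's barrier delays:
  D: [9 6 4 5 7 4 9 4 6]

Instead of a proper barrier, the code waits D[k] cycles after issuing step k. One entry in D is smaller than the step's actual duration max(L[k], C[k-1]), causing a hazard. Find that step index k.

hazard at step 3

step 0: need L[0]=9 = 9; D[0]=9 ok
step 1: need max(L[1]=6,C[0]=5) = 6; D[1]=6 ok
step 2: need max(L[2]=3,C[1]=4) = 4; D[2]=4 ok
step 3: need max(L[3]=5,C[2]=7) = 7; D[3]=5 SHORT
step 4: need max(L[4]=7,C[3]=7) = 7; D[4]=7 ok
step 5: need max(L[5]=3,C[4]=4) = 4; D[5]=4 ok
step 6: need max(L[6]=8,C[5]=9) = 9; D[6]=9 ok
step 7: need max(L[7]=4,C[6]=4) = 4; D[7]=4 ok
step 8: need C[7]=6 = 6; D[8]=6 ok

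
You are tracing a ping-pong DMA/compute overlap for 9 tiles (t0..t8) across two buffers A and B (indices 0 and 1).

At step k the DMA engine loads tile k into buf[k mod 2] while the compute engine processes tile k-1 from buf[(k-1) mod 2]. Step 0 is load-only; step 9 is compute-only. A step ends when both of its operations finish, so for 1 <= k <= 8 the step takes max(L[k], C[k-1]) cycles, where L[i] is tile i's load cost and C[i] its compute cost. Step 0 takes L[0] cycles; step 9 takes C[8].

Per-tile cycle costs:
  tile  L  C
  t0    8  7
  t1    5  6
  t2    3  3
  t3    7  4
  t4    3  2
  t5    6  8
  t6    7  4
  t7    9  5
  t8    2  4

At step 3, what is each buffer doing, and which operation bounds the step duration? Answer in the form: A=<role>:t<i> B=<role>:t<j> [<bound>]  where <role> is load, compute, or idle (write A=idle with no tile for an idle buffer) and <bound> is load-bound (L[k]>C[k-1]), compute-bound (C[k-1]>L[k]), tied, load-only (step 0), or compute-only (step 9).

step 3: A=compute:t2 B=load:t3 [load-bound]

step 0: L[0]=8 → dur=8, Σ=8 | A=load:t0 B=idle [load-only]
step 1: L[1]=5 C[0]=7 → dur=7, Σ=15 | A=compute:t0 B=load:t1 [compute-bound]
step 2: L[2]=3 C[1]=6 → dur=6, Σ=21 | A=load:t2 B=compute:t1 [compute-bound]
step 3: L[3]=7 C[2]=3 → dur=7, Σ=28 | A=compute:t2 B=load:t3 [load-bound]
step 4: L[4]=3 C[3]=4 → dur=4, Σ=32 | A=load:t4 B=compute:t3 [compute-bound]
step 5: L[5]=6 C[4]=2 → dur=6, Σ=38 | A=compute:t4 B=load:t5 [load-bound]
step 6: L[6]=7 C[5]=8 → dur=8, Σ=46 | A=load:t6 B=compute:t5 [compute-bound]
step 7: L[7]=9 C[6]=4 → dur=9, Σ=55 | A=compute:t6 B=load:t7 [load-bound]
step 8: L[8]=2 C[7]=5 → dur=5, Σ=60 | A=load:t8 B=compute:t7 [compute-bound]
step 9: C[8]=4 → dur=4, Σ=64 | A=compute:t8 B=idle [compute-only]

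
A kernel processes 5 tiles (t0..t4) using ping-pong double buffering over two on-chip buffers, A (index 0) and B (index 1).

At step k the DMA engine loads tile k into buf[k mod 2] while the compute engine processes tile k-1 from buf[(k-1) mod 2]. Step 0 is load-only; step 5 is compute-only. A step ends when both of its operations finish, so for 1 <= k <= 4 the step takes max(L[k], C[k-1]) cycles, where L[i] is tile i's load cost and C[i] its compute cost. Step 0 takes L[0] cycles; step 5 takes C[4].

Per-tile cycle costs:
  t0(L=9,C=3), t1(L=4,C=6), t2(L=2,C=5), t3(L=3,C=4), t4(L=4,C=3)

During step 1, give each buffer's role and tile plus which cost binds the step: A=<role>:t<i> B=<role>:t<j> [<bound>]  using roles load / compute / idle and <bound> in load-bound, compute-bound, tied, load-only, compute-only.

step 1: A=compute:t0 B=load:t1 [load-bound]

[0] DMA t0→A (9c) ∥ CU idle ⇒ 9c, clock 9
[1] DMA t1→B (4c) ∥ CU A:t0 (3c) ⇒ 4c, clock 13
[2] DMA t2→A (2c) ∥ CU B:t1 (6c) ⇒ 6c, clock 19
[3] DMA t3→B (3c) ∥ CU A:t2 (5c) ⇒ 5c, clock 24
[4] DMA t4→A (4c) ∥ CU B:t3 (4c) ⇒ 4c, clock 28
[5] DMA idle ∥ CU A:t4 (3c) ⇒ 3c, clock 31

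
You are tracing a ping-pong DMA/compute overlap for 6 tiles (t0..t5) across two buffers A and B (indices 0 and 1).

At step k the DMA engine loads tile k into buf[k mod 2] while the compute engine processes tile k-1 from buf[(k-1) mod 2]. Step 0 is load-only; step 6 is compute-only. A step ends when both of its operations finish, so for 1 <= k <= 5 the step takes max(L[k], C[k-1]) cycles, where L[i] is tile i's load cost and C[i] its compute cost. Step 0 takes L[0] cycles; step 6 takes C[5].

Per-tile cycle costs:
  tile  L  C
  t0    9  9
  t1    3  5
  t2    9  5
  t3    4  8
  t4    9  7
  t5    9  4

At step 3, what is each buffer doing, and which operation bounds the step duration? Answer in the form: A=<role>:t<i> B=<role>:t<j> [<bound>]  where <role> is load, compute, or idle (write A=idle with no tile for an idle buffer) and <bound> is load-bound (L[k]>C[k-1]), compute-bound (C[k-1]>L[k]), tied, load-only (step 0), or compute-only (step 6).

step 0: L[0]=9 → dur=9, Σ=9 | A=load:t0 B=idle [load-only]
step 1: L[1]=3 C[0]=9 → dur=9, Σ=18 | A=compute:t0 B=load:t1 [compute-bound]
step 2: L[2]=9 C[1]=5 → dur=9, Σ=27 | A=load:t2 B=compute:t1 [load-bound]
step 3: L[3]=4 C[2]=5 → dur=5, Σ=32 | A=compute:t2 B=load:t3 [compute-bound]
step 4: L[4]=9 C[3]=8 → dur=9, Σ=41 | A=load:t4 B=compute:t3 [load-bound]
step 5: L[5]=9 C[4]=7 → dur=9, Σ=50 | A=compute:t4 B=load:t5 [load-bound]
step 6: C[5]=4 → dur=4, Σ=54 | A=idle B=compute:t5 [compute-only]

step 3: A=compute:t2 B=load:t3 [compute-bound]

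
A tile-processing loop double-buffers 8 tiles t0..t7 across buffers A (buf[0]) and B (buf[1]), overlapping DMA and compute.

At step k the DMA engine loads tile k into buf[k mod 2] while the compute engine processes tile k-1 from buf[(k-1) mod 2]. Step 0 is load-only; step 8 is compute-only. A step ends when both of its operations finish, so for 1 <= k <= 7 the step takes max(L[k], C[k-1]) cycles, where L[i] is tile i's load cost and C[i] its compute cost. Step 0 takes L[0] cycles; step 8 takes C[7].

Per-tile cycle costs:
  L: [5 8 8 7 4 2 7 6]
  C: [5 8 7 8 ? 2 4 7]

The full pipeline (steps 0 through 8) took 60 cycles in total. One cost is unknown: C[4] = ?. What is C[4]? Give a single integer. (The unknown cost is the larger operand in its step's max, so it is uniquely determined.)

step 0 | dur = L[0]=5 = 5
step 1 | dur = max(L[1]=8, C[0]=5) = 8
step 2 | dur = max(L[2]=8, C[1]=8) = 8
step 3 | dur = max(L[3]=7, C[2]=7) = 7
step 4 | dur = max(L[4]=4, C[3]=8) = 8
step 5 | dur = max(L[5]=2, C[4]=?) = C[4]  (unknown; binding)
step 6 | dur = max(L[6]=7, C[5]=2) = 7
step 7 | dur = max(L[7]=6, C[6]=4) = 6
step 8 | dur = C[7]=7 = 7
sum of known step durations = 56
dur[5] = total - known = 60 - 56 = 4
C[4] is the binding max in step 5, so C[4] = dur[5] = 4

C[4] = 4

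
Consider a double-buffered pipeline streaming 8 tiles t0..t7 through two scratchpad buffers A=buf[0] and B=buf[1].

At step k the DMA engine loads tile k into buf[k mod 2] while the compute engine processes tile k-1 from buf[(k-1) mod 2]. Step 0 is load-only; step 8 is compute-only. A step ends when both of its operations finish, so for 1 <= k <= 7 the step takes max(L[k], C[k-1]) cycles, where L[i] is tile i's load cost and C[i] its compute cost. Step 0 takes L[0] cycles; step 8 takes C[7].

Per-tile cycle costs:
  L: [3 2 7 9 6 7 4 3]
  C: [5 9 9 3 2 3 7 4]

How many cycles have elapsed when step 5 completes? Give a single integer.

end_cycle[5] = 39

step 0: L[0]=3 → dur=3, Σ=3 | A=load:t0 B=idle [load-only]
step 1: L[1]=2 C[0]=5 → dur=5, Σ=8 | A=compute:t0 B=load:t1 [compute-bound]
step 2: L[2]=7 C[1]=9 → dur=9, Σ=17 | A=load:t2 B=compute:t1 [compute-bound]
step 3: L[3]=9 C[2]=9 → dur=9, Σ=26 | A=compute:t2 B=load:t3 [tied]
step 4: L[4]=6 C[3]=3 → dur=6, Σ=32 | A=load:t4 B=compute:t3 [load-bound]
step 5: L[5]=7 C[4]=2 → dur=7, Σ=39 | A=compute:t4 B=load:t5 [load-bound]
step 6: L[6]=4 C[5]=3 → dur=4, Σ=43 | A=load:t6 B=compute:t5 [load-bound]
step 7: L[7]=3 C[6]=7 → dur=7, Σ=50 | A=compute:t6 B=load:t7 [compute-bound]
step 8: C[7]=4 → dur=4, Σ=54 | A=idle B=compute:t7 [compute-only]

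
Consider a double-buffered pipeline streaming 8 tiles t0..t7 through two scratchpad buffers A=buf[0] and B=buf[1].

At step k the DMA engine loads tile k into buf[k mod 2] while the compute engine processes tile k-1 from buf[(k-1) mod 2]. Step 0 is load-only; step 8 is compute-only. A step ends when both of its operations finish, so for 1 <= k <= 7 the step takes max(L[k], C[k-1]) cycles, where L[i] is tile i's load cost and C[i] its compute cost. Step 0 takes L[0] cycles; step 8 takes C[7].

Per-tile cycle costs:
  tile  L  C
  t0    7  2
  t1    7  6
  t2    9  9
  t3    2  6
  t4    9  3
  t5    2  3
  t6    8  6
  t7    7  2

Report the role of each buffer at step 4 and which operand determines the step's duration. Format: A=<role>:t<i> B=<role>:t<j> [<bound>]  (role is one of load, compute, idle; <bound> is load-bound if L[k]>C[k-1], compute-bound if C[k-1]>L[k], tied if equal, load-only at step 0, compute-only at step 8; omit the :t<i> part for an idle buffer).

step 4: A=load:t4 B=compute:t3 [load-bound]

step 0: L[0]=7 → dur=7, Σ=7 | A=load:t0 B=idle [load-only]
step 1: L[1]=7 C[0]=2 → dur=7, Σ=14 | A=compute:t0 B=load:t1 [load-bound]
step 2: L[2]=9 C[1]=6 → dur=9, Σ=23 | A=load:t2 B=compute:t1 [load-bound]
step 3: L[3]=2 C[2]=9 → dur=9, Σ=32 | A=compute:t2 B=load:t3 [compute-bound]
step 4: L[4]=9 C[3]=6 → dur=9, Σ=41 | A=load:t4 B=compute:t3 [load-bound]
step 5: L[5]=2 C[4]=3 → dur=3, Σ=44 | A=compute:t4 B=load:t5 [compute-bound]
step 6: L[6]=8 C[5]=3 → dur=8, Σ=52 | A=load:t6 B=compute:t5 [load-bound]
step 7: L[7]=7 C[6]=6 → dur=7, Σ=59 | A=compute:t6 B=load:t7 [load-bound]
step 8: C[7]=2 → dur=2, Σ=61 | A=idle B=compute:t7 [compute-only]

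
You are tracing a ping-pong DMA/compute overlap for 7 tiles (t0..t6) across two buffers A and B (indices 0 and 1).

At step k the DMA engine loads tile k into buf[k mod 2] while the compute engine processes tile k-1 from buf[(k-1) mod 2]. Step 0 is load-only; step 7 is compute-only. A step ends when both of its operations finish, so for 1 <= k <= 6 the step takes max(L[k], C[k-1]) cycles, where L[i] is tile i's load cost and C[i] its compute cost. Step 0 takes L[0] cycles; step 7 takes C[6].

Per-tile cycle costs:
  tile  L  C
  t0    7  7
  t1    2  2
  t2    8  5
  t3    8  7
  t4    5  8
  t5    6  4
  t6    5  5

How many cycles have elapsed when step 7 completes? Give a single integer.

end_cycle[7] = 55

k=0 load=t0/7c comp=- wait=7 total=7
k=1 load=t1/2c comp=t0/7c wait=7 total=14
k=2 load=t2/8c comp=t1/2c wait=8 total=22
k=3 load=t3/8c comp=t2/5c wait=8 total=30
k=4 load=t4/5c comp=t3/7c wait=7 total=37
k=5 load=t5/6c comp=t4/8c wait=8 total=45
k=6 load=t6/5c comp=t5/4c wait=5 total=50
k=7 load=- comp=t6/5c wait=5 total=55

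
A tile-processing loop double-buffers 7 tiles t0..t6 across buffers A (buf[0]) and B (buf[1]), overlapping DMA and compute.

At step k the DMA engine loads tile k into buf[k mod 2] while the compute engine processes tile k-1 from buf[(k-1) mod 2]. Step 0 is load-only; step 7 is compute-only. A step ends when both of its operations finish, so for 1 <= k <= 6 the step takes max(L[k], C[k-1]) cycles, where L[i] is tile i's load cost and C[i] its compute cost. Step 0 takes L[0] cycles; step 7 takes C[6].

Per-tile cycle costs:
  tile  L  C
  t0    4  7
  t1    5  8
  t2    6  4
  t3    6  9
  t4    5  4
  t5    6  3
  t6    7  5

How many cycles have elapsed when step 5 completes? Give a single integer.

k=0 load=t0/4c comp=- wait=4 total=4
k=1 load=t1/5c comp=t0/7c wait=7 total=11
k=2 load=t2/6c comp=t1/8c wait=8 total=19
k=3 load=t3/6c comp=t2/4c wait=6 total=25
k=4 load=t4/5c comp=t3/9c wait=9 total=34
k=5 load=t5/6c comp=t4/4c wait=6 total=40
k=6 load=t6/7c comp=t5/3c wait=7 total=47
k=7 load=- comp=t6/5c wait=5 total=52

end_cycle[5] = 40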